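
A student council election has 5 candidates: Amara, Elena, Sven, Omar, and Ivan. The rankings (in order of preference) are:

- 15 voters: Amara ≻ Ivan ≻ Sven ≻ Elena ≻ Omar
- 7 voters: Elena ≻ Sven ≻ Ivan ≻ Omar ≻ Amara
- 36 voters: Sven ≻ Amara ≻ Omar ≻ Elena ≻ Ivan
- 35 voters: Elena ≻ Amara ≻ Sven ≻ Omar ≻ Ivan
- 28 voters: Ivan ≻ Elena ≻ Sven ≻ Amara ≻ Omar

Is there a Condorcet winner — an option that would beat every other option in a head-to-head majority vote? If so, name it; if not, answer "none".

Elena vs Amara: 70–51 for Elena.
Elena vs Sven: 70–51 for Elena.
Elena vs Omar: 85–36 for Elena.
Elena vs Ivan: 78–43 for Elena.
Elena beats every other option head-to-head.

Elena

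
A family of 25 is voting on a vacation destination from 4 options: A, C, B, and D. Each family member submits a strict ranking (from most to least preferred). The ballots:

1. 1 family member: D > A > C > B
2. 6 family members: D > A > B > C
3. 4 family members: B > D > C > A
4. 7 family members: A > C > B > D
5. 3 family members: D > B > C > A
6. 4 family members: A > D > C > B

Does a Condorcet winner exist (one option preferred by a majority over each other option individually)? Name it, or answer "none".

D vs A: 14–11 for D.
D vs C: 18–7 for D.
D vs B: 14–11 for D.
D beats every other option head-to-head.

D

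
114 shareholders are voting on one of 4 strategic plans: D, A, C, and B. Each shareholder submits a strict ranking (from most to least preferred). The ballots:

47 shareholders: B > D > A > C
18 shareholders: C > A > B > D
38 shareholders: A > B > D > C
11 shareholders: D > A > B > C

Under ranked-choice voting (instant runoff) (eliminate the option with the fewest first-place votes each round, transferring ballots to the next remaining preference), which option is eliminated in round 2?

C

Round 1: D 11, A 38, C 18, B 47. Eliminate D.
Round 2: A 49, C 18, B 47. Eliminate C.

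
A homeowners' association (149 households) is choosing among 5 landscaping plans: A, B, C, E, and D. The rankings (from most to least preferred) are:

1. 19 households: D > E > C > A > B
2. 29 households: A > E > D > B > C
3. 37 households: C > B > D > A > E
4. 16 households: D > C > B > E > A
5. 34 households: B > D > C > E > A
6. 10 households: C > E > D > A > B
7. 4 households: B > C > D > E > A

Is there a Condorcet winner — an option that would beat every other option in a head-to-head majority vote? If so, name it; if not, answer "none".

none

Checking pairwise contests:
B beats A 91–58.
C beats B 82–67.
D beats C 98–51.
B beats E 91–58.
B beats D 75–74.
Every option loses at least one head-to-head, so there is no Condorcet winner.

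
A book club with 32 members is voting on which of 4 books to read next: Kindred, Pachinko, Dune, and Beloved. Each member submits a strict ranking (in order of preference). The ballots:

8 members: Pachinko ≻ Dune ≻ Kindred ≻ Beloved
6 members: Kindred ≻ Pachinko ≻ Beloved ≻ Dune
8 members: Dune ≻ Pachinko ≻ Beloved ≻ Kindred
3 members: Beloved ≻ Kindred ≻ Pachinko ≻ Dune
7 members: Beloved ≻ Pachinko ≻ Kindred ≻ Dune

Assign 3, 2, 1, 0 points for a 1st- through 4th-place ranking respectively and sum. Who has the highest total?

Kindred: 8·1 + 6·3 + 8·0 + 3·2 + 7·1 = 39
Pachinko: 8·3 + 6·2 + 8·2 + 3·1 + 7·2 = 69
Dune: 8·2 + 6·0 + 8·3 + 3·0 + 7·0 = 40
Beloved: 8·0 + 6·1 + 8·1 + 3·3 + 7·3 = 44
Pachinko has the highest Borda score (69).

Pachinko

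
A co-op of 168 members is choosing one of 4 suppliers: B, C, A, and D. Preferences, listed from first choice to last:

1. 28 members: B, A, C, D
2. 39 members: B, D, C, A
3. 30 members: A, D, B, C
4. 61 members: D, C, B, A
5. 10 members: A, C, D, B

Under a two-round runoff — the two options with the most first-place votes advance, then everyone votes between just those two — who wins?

Round 1 first-place votes: B 67, C 0, A 40, D 61.
B and D advance.
Runoff: B is preferred to D by 67 voters; D by 101.
D wins the runoff.

D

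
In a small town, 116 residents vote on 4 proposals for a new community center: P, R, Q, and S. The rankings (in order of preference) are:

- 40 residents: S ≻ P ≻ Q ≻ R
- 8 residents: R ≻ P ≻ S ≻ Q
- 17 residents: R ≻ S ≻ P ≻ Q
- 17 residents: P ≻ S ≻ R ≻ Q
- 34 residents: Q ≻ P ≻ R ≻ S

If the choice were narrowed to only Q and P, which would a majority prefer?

P

Voters preferring Q to P: 34; preferring P to Q: 82.
P wins the head-to-head.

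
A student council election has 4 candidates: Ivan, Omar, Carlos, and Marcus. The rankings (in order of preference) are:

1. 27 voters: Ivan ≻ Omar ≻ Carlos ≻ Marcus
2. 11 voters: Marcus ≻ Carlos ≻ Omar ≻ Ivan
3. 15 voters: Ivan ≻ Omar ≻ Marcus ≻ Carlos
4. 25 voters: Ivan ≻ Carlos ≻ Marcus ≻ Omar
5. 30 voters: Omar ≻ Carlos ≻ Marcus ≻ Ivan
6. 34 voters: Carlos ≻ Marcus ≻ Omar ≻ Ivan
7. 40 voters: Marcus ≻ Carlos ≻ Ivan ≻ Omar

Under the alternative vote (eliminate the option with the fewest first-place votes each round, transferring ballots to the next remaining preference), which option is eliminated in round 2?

Marcus

Round 1: Ivan 67, Omar 30, Carlos 34, Marcus 51. Eliminate Omar.
Round 2: Ivan 67, Carlos 64, Marcus 51. Eliminate Marcus.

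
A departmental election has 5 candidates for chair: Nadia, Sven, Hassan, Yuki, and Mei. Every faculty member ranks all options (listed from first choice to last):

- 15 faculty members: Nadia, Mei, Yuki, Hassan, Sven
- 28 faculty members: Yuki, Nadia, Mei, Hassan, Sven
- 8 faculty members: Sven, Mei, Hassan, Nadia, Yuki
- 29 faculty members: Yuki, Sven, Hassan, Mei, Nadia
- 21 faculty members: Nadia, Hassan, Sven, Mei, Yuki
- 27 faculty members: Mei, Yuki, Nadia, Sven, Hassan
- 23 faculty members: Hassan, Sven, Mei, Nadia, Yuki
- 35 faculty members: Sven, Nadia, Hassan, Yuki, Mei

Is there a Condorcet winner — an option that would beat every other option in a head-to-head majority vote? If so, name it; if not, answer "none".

none

Checking pairwise contests:
Sven beats Nadia 95–91.
Yuki beats Sven 99–87.
Nadia beats Hassan 126–60.
Nadia beats Yuki 102–84.
Nadia beats Mei 99–87.
Every option loses at least one head-to-head, so there is no Condorcet winner.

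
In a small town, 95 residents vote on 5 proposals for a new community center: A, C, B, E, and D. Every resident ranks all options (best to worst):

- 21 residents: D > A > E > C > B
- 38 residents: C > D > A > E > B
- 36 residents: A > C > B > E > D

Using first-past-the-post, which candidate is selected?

C

First-place votes: A 36, C 38, B 0, E 0, D 21.
C has the most first-place votes.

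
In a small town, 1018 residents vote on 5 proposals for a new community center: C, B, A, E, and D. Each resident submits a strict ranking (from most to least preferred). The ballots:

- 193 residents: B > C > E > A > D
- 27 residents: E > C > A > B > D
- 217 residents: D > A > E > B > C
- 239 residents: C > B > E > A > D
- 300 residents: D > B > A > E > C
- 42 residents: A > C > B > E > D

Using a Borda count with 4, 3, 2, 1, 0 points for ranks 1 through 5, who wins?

B

C: 193·3 + 27·3 + 217·0 + 239·4 + 300·0 + 42·3 = 1742
B: 193·4 + 27·1 + 217·1 + 239·3 + 300·3 + 42·2 = 2717
A: 193·1 + 27·2 + 217·3 + 239·1 + 300·2 + 42·4 = 1905
E: 193·2 + 27·4 + 217·2 + 239·2 + 300·1 + 42·1 = 1748
D: 193·0 + 27·0 + 217·4 + 239·0 + 300·4 + 42·0 = 2068
B has the highest Borda score (2717).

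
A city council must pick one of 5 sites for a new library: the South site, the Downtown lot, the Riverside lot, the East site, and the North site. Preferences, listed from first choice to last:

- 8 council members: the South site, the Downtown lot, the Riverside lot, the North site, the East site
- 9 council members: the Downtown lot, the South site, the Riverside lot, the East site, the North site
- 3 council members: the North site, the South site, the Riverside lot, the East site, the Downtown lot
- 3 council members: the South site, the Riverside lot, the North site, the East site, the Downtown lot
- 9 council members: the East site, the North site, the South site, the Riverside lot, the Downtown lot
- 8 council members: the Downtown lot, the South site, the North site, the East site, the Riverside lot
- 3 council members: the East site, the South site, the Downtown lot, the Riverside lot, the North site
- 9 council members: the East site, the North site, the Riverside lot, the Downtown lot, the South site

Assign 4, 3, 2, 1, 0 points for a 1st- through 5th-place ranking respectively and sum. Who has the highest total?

the South site

the South site: 8·4 + 9·3 + 3·3 + 3·4 + 9·2 + 8·3 + 3·3 + 9·0 = 131
the Downtown lot: 8·3 + 9·4 + 3·0 + 3·0 + 9·0 + 8·4 + 3·2 + 9·1 = 107
the Riverside lot: 8·2 + 9·2 + 3·2 + 3·3 + 9·1 + 8·0 + 3·1 + 9·2 = 79
the East site: 8·0 + 9·1 + 3·1 + 3·1 + 9·4 + 8·1 + 3·4 + 9·4 = 107
the North site: 8·1 + 9·0 + 3·4 + 3·2 + 9·3 + 8·2 + 3·0 + 9·3 = 96
the South site has the highest Borda score (131).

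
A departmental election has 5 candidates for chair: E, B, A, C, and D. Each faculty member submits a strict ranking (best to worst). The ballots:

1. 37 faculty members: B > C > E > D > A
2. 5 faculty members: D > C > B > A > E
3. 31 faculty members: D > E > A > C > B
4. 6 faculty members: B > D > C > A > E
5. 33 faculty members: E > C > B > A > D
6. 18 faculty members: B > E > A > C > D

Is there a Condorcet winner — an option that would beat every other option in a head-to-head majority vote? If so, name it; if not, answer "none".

none

Checking pairwise contests:
B beats E 66–64.
C beats B 69–61.
E beats A 119–11.
E beats C 82–48.
E beats D 88–42.
Every option loses at least one head-to-head, so there is no Condorcet winner.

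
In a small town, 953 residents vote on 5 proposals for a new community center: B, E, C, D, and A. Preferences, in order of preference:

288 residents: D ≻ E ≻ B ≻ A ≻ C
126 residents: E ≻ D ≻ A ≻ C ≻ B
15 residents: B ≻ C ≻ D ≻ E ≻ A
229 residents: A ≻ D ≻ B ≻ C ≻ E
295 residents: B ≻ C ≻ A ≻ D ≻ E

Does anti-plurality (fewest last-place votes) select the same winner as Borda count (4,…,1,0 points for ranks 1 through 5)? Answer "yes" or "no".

Anti-plurality — last-place votes: B 126, E 524, C 288, D 0, A 15. Winner: D.
Borda — scores: B 2274, E 1383, C 1285, D 2542, A 2046. Winner: D.
The two methods agree.

yes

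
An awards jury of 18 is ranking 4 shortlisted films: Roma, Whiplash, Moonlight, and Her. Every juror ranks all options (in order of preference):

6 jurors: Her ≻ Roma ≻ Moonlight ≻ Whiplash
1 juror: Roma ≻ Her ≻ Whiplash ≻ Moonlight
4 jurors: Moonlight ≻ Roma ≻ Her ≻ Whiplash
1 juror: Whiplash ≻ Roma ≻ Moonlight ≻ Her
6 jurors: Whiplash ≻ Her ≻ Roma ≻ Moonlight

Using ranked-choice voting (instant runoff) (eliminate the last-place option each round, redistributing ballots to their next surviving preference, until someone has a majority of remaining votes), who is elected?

Round 1: Roma 1, Whiplash 7, Moonlight 4, Her 6. Eliminate Roma.
Round 2: Whiplash 7, Moonlight 4, Her 7. Eliminate Moonlight.
Round 3: Whiplash 7, Her 11. Her has a majority.

Her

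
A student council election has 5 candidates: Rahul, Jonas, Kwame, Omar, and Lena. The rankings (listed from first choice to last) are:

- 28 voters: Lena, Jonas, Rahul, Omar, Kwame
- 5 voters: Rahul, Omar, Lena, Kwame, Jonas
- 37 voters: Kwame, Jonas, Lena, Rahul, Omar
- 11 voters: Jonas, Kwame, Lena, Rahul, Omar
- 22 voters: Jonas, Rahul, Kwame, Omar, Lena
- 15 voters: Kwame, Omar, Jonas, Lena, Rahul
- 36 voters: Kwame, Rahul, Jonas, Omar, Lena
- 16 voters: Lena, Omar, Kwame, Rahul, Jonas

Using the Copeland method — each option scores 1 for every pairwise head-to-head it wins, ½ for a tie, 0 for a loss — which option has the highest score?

Rahul: beats Omar; loses to Jonas, Kwame, and Lena → score 1.
Jonas: beats Rahul, Omar, and Lena; loses to Kwame → score 3.
Kwame: beats Rahul, Jonas, Omar, and Lena → score 4.
Omar: loses to Rahul, Jonas, Kwame, and Lena → score 0.
Lena: beats Rahul and Omar; loses to Jonas and Kwame → score 2.
Kwame has the best pairwise record.

Kwame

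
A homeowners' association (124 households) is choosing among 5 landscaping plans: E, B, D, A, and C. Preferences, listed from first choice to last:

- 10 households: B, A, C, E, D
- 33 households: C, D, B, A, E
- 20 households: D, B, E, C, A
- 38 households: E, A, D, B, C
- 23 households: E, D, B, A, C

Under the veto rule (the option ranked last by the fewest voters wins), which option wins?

Last-place votes: E 33, B 0, D 10, A 20, C 61.
B is ranked last by the fewest voters, so B wins.

B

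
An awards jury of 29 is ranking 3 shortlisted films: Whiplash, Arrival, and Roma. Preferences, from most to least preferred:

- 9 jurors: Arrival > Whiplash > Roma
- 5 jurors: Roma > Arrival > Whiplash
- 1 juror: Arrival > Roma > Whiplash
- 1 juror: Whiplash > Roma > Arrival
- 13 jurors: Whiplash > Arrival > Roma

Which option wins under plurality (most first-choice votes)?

Whiplash

First-place votes: Whiplash 14, Arrival 10, Roma 5.
Whiplash has the most first-place votes.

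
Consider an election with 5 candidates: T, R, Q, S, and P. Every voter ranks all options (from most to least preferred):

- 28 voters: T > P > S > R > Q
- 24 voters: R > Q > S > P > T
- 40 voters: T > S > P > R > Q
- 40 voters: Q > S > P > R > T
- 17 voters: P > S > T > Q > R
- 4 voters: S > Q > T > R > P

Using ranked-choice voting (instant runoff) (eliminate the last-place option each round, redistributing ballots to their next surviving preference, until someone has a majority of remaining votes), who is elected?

T

Round 1: T 68, R 24, Q 40, S 4, P 17. Eliminate S.
Round 2: T 68, R 24, Q 44, P 17. Eliminate P.
Round 3: T 85, R 24, Q 44. T has a majority.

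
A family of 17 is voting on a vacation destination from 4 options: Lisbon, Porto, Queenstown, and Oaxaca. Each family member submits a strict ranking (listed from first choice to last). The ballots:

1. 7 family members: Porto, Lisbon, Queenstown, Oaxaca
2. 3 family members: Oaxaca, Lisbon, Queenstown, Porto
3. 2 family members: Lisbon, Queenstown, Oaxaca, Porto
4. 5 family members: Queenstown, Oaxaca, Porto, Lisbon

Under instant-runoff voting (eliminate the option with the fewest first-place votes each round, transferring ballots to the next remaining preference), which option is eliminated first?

Lisbon

Round 1: Lisbon 2, Porto 7, Queenstown 5, Oaxaca 3. Eliminate Lisbon.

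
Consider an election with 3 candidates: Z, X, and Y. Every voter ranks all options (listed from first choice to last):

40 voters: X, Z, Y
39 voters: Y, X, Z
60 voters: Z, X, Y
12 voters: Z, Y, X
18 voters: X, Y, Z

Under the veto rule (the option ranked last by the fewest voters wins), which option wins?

X

Last-place votes: Z 57, X 12, Y 100.
X is ranked last by the fewest voters, so X wins.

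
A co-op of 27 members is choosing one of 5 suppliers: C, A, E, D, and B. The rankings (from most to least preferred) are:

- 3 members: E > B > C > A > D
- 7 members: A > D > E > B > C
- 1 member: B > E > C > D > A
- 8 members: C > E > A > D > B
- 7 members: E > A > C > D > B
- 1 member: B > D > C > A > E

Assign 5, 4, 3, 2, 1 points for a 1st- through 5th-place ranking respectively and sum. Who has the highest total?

C: 3·3 + 7·1 + 1·3 + 8·5 + 7·3 + 1·3 = 83
A: 3·2 + 7·5 + 1·1 + 8·3 + 7·4 + 1·2 = 96
E: 3·5 + 7·3 + 1·4 + 8·4 + 7·5 + 1·1 = 108
D: 3·1 + 7·4 + 1·2 + 8·2 + 7·2 + 1·4 = 67
B: 3·4 + 7·2 + 1·5 + 8·1 + 7·1 + 1·5 = 51
E has the highest Borda score (108).

E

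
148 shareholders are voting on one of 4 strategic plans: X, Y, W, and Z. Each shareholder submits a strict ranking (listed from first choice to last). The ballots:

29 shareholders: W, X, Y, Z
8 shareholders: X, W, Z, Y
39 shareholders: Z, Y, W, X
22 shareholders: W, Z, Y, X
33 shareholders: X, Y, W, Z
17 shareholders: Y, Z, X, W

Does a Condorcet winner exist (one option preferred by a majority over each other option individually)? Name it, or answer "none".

Y

Y vs X: 78–70 for Y.
Y vs W: 89–59 for Y.
Y vs Z: 79–69 for Y.
Y beats every other option head-to-head.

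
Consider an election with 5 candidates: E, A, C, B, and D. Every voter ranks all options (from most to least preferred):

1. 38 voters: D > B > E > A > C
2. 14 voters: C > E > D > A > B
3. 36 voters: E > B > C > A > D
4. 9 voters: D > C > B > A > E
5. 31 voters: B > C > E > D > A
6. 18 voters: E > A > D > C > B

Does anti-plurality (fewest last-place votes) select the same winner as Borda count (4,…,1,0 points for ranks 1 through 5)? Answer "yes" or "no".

yes

Anti-plurality — last-place votes: E 9, A 31, C 38, B 32, D 36. Winner: E.
Borda — scores: E 396, A 151, C 266, B 364, D 283. Winner: E.
The two methods agree.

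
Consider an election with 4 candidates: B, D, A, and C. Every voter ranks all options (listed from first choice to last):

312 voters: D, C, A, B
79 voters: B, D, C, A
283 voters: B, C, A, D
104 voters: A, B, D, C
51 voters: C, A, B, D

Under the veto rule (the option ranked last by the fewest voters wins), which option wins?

A

Last-place votes: B 312, D 334, A 79, C 104.
A is ranked last by the fewest voters, so A wins.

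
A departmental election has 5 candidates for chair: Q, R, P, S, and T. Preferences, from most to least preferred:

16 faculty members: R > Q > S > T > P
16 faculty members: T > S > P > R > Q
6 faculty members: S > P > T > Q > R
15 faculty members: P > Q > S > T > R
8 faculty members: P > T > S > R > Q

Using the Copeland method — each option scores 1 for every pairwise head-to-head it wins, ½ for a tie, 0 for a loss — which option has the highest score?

Q: beats S and T; loses to R and P → score 2.
R: beats Q; loses to P, S, and T → score 1.
P: beats Q and R; loses to S and T → score 2.
S: beats R, P, and T; loses to Q → score 3.
T: beats R and P; loses to Q and S → score 2.
S has the best pairwise record.

S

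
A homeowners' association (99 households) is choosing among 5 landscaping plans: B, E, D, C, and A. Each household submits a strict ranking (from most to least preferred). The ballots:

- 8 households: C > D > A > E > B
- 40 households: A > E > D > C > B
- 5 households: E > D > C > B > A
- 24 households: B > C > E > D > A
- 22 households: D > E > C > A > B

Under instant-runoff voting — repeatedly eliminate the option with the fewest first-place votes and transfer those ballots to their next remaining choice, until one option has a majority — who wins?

D

Round 1: B 24, E 5, D 22, C 8, A 40. Eliminate E.
Round 2: B 24, D 27, C 8, A 40. Eliminate C.
Round 3: B 24, D 35, A 40. Eliminate B.
Round 4: D 59, A 40. D has a majority.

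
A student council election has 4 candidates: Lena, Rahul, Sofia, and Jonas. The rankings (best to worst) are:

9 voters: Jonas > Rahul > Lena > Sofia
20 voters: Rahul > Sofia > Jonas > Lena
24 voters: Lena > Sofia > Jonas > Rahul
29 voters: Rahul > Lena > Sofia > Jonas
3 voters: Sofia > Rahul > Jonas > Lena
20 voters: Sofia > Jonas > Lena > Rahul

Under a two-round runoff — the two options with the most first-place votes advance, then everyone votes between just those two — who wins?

Round 1 first-place votes: Lena 24, Rahul 49, Sofia 23, Jonas 9.
Rahul and Lena advance.
Runoff: Rahul is preferred to Lena by 61 voters; Lena by 44.
Rahul wins the runoff.

Rahul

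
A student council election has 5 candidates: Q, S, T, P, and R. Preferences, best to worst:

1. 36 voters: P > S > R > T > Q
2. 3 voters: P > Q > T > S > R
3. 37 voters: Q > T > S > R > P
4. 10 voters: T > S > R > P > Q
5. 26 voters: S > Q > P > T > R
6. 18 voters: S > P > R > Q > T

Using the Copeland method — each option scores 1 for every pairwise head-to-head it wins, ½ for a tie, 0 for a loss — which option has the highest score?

Q: beats T and R; loses to S and P → score 2.
S: beats Q, T, P, and R → score 4.
T: beats R; loses to Q, S, and P → score 1.
P: beats Q, T, and R; loses to S → score 3.
R: loses to Q, S, T, and P → score 0.
S has the best pairwise record.

S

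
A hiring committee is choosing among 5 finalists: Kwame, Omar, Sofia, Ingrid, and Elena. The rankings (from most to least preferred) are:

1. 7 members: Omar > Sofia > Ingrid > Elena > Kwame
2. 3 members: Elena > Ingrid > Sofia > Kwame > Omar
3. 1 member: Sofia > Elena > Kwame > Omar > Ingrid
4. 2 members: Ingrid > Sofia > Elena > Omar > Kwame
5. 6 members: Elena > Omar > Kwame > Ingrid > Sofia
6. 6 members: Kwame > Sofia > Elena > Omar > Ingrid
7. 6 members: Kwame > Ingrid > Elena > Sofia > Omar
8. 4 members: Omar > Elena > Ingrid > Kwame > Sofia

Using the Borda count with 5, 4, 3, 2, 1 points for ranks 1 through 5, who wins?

Kwame: 7·1 + 3·2 + 1·3 + 2·1 + 6·3 + 6·5 + 6·5 + 4·2 = 104
Omar: 7·5 + 3·1 + 1·2 + 2·2 + 6·4 + 6·2 + 6·1 + 4·5 = 106
Sofia: 7·4 + 3·3 + 1·5 + 2·4 + 6·1 + 6·4 + 6·2 + 4·1 = 96
Ingrid: 7·3 + 3·4 + 1·1 + 2·5 + 6·2 + 6·1 + 6·4 + 4·3 = 98
Elena: 7·2 + 3·5 + 1·4 + 2·3 + 6·5 + 6·3 + 6·3 + 4·4 = 121
Elena has the highest Borda score (121).

Elena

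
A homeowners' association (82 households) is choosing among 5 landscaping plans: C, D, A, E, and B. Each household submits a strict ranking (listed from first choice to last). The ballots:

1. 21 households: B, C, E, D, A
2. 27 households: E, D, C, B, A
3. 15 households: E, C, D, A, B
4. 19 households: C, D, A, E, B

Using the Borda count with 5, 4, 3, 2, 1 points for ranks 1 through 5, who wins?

C

C: 21·4 + 27·3 + 15·4 + 19·5 = 320
D: 21·2 + 27·4 + 15·3 + 19·4 = 271
A: 21·1 + 27·1 + 15·2 + 19·3 = 135
E: 21·3 + 27·5 + 15·5 + 19·2 = 311
B: 21·5 + 27·2 + 15·1 + 19·1 = 193
C has the highest Borda score (320).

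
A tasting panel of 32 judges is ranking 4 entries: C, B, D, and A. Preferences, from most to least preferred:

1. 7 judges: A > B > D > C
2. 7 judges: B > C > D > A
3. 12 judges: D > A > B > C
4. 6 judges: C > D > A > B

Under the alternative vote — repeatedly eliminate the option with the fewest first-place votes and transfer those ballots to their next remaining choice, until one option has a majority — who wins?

Round 1: C 6, B 7, D 12, A 7. Eliminate C.
Round 2: B 7, D 18, A 7. D has a majority.

D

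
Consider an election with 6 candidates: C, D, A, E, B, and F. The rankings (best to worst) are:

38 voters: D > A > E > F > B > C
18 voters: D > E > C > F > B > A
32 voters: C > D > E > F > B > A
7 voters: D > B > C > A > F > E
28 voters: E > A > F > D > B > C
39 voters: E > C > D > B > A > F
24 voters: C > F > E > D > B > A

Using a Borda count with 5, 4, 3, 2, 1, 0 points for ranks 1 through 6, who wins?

E

C: 38·0 + 18·3 + 32·5 + 7·3 + 28·0 + 39·4 + 24·5 = 511
D: 38·5 + 18·5 + 32·4 + 7·5 + 28·2 + 39·3 + 24·2 = 664
A: 38·4 + 18·0 + 32·0 + 7·2 + 28·4 + 39·1 + 24·0 = 317
E: 38·3 + 18·4 + 32·3 + 7·0 + 28·5 + 39·5 + 24·3 = 689
B: 38·1 + 18·1 + 32·1 + 7·4 + 28·1 + 39·2 + 24·1 = 246
F: 38·2 + 18·2 + 32·2 + 7·1 + 28·3 + 39·0 + 24·4 = 363
E has the highest Borda score (689).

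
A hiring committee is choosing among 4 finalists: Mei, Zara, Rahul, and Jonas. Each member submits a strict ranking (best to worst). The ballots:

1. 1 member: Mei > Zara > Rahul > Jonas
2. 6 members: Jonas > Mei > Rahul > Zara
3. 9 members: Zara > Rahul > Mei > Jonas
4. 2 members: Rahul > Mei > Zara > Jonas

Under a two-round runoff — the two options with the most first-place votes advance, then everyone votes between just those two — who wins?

Round 1 first-place votes: Mei 1, Zara 9, Rahul 2, Jonas 6.
Zara and Jonas advance.
Runoff: Zara is preferred to Jonas by 12 voters; Jonas by 6.
Zara wins the runoff.

Zara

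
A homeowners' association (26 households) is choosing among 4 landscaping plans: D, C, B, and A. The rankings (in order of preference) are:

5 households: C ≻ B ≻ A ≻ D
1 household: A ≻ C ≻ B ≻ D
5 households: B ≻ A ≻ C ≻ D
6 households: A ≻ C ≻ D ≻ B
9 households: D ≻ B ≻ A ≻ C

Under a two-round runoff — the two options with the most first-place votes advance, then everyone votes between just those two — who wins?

A

Round 1 first-place votes: D 9, C 5, B 5, A 7.
D and A advance.
Runoff: D is preferred to A by 9 voters; A by 17.
A wins the runoff.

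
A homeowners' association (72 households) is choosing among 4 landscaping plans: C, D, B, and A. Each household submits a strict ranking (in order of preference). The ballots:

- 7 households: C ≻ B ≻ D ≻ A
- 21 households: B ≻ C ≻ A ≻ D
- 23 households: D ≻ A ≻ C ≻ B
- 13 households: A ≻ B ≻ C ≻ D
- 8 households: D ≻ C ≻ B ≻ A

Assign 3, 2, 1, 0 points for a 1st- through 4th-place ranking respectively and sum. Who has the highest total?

C: 7·3 + 21·2 + 23·1 + 13·1 + 8·2 = 115
D: 7·1 + 21·0 + 23·3 + 13·0 + 8·3 = 100
B: 7·2 + 21·3 + 23·0 + 13·2 + 8·1 = 111
A: 7·0 + 21·1 + 23·2 + 13·3 + 8·0 = 106
C has the highest Borda score (115).

C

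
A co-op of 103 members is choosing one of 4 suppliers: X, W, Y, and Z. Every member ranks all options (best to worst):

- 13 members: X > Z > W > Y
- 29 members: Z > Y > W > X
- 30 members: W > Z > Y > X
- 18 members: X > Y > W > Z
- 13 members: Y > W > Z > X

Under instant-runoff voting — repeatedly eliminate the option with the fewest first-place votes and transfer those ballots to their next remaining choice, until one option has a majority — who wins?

Round 1: X 31, W 30, Y 13, Z 29. Eliminate Y.
Round 2: X 31, W 43, Z 29. Eliminate Z.
Round 3: X 31, W 72. W has a majority.

W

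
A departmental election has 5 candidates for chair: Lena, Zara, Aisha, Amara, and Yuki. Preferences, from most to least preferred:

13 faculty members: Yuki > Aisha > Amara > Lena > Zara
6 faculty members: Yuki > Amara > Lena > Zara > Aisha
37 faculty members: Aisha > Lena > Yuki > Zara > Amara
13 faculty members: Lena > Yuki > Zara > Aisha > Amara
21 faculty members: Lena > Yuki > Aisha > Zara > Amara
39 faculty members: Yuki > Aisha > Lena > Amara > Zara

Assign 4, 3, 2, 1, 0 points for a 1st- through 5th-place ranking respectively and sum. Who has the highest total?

Lena: 13·1 + 6·2 + 37·3 + 13·4 + 21·4 + 39·2 = 350
Zara: 13·0 + 6·1 + 37·1 + 13·2 + 21·1 + 39·0 = 90
Aisha: 13·3 + 6·0 + 37·4 + 13·1 + 21·2 + 39·3 = 359
Amara: 13·2 + 6·3 + 37·0 + 13·0 + 21·0 + 39·1 = 83
Yuki: 13·4 + 6·4 + 37·2 + 13·3 + 21·3 + 39·4 = 408
Yuki has the highest Borda score (408).

Yuki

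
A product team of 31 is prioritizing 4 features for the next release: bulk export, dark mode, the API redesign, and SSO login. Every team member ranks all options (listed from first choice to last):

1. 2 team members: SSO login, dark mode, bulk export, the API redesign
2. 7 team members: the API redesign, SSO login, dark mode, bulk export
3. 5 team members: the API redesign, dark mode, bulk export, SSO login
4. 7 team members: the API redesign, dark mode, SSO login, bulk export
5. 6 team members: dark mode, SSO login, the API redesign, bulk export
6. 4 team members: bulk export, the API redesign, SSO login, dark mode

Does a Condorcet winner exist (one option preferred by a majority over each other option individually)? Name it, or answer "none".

the API redesign vs bulk export: 25–6 for the API redesign.
the API redesign vs dark mode: 23–8 for the API redesign.
the API redesign vs SSO login: 23–8 for the API redesign.
the API redesign beats every other option head-to-head.

the API redesign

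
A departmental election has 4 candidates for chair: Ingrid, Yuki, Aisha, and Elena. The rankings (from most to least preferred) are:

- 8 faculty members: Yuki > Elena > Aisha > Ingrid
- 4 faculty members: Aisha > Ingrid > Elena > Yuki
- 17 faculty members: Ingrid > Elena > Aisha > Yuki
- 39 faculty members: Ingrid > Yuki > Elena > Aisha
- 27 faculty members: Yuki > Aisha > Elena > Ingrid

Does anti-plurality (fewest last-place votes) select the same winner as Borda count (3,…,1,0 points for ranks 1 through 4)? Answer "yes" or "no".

no

Anti-plurality — last-place votes: Ingrid 35, Yuki 21, Aisha 39, Elena 0. Winner: Elena.
Borda — scores: Ingrid 176, Yuki 183, Aisha 91, Elena 120. Winner: Yuki.
The two methods disagree.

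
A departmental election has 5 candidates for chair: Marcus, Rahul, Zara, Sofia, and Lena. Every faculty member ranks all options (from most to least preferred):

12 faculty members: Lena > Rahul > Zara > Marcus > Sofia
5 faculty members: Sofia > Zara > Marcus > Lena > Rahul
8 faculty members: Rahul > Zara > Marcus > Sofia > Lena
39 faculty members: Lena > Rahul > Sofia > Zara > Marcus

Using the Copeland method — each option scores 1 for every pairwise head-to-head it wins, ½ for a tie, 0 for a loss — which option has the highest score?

Marcus: loses to Rahul, Zara, Sofia, and Lena → score 0.
Rahul: beats Marcus, Zara, and Sofia; loses to Lena → score 3.
Zara: beats Marcus; loses to Rahul, Sofia, and Lena → score 1.
Sofia: beats Marcus and Zara; loses to Rahul and Lena → score 2.
Lena: beats Marcus, Rahul, Zara, and Sofia → score 4.
Lena has the best pairwise record.

Lena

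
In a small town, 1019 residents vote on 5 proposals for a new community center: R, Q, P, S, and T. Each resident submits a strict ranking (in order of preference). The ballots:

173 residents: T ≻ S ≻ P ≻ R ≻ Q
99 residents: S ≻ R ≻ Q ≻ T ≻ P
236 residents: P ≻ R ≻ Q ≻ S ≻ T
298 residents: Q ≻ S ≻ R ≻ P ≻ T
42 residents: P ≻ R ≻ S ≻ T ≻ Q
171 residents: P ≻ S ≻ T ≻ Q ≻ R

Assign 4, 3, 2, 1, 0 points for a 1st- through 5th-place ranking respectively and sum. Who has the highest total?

S

R: 173·1 + 99·3 + 236·3 + 298·2 + 42·3 + 171·0 = 1900
Q: 173·0 + 99·2 + 236·2 + 298·4 + 42·0 + 171·1 = 2033
P: 173·2 + 99·0 + 236·4 + 298·1 + 42·4 + 171·4 = 2440
S: 173·3 + 99·4 + 236·1 + 298·3 + 42·2 + 171·3 = 2642
T: 173·4 + 99·1 + 236·0 + 298·0 + 42·1 + 171·2 = 1175
S has the highest Borda score (2642).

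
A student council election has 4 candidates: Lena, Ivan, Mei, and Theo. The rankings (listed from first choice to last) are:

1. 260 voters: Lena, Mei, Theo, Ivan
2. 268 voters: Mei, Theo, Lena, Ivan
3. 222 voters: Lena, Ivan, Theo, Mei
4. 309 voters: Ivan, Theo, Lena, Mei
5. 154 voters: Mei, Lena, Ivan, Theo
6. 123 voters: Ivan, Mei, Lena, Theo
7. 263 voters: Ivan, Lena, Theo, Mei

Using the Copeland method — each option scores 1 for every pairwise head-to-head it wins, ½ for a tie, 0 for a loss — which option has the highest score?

Lena: beats Ivan, Mei, and Theo → score 3.
Ivan: beats Mei and Theo; loses to Lena → score 2.
Mei: beats Theo; loses to Lena and Ivan → score 1.
Theo: loses to Lena, Ivan, and Mei → score 0.
Lena has the best pairwise record.

Lena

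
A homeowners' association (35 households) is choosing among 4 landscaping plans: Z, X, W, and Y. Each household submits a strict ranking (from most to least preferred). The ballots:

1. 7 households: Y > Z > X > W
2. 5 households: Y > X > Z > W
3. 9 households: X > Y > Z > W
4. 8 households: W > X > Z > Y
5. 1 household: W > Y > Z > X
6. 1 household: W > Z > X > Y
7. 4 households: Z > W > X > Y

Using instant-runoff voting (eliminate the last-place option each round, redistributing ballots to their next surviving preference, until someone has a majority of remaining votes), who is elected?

Round 1: Z 4, X 9, W 10, Y 12. Eliminate Z.
Round 2: X 9, W 14, Y 12. Eliminate X.
Round 3: W 14, Y 21. Y has a majority.

Y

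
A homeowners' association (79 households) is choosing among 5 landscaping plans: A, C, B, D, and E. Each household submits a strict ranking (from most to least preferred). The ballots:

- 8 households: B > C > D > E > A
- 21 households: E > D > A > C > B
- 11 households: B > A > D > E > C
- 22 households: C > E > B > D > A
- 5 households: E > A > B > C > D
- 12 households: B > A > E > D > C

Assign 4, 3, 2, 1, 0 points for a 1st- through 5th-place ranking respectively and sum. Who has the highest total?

E

A: 8·0 + 21·2 + 11·3 + 22·0 + 5·3 + 12·3 = 126
C: 8·3 + 21·1 + 11·0 + 22·4 + 5·1 + 12·0 = 138
B: 8·4 + 21·0 + 11·4 + 22·2 + 5·2 + 12·4 = 178
D: 8·2 + 21·3 + 11·2 + 22·1 + 5·0 + 12·1 = 135
E: 8·1 + 21·4 + 11·1 + 22·3 + 5·4 + 12·2 = 213
E has the highest Borda score (213).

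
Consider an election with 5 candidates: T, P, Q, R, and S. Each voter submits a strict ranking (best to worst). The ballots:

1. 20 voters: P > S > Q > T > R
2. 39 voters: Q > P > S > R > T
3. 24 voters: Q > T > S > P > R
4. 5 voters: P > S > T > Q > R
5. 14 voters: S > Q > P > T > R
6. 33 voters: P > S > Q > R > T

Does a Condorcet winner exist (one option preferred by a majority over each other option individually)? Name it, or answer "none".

Checking pairwise contests:
P beats T 111–24.
Q beats P 77–58.
S beats Q 72–63.
P beats R 135–0.
P beats S 97–38.
Every option loses at least one head-to-head, so there is no Condorcet winner.

none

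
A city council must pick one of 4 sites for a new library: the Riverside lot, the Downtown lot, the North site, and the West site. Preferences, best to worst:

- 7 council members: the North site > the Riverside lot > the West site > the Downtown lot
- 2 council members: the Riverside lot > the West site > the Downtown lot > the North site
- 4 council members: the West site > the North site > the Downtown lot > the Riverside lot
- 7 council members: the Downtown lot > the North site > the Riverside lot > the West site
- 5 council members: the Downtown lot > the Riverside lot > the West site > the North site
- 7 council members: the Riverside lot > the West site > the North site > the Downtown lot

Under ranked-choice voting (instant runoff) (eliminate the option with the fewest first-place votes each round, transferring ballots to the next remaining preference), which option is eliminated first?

the West site

Round 1: the Riverside lot 9, the Downtown lot 12, the North site 7, the West site 4. Eliminate the West site.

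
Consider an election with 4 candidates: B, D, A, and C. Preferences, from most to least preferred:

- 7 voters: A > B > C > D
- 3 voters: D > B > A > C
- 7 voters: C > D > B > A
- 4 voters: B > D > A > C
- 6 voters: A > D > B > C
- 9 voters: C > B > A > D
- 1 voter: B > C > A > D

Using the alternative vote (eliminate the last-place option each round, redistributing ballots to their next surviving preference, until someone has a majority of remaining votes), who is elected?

A

Round 1: B 5, D 3, A 13, C 16. Eliminate D.
Round 2: B 8, A 13, C 16. Eliminate B.
Round 3: A 20, C 17. A has a majority.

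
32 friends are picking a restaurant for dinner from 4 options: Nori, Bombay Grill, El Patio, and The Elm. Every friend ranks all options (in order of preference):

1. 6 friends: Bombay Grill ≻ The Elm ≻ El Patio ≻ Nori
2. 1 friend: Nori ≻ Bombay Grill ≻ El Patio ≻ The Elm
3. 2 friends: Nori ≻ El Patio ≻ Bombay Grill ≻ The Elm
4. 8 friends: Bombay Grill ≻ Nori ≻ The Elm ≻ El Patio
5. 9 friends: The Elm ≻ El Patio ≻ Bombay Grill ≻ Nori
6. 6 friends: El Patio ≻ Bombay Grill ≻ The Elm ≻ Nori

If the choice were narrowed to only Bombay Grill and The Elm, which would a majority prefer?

Voters preferring Bombay Grill to The Elm: 23; preferring The Elm to Bombay Grill: 9.
Bombay Grill wins the head-to-head.

Bombay Grill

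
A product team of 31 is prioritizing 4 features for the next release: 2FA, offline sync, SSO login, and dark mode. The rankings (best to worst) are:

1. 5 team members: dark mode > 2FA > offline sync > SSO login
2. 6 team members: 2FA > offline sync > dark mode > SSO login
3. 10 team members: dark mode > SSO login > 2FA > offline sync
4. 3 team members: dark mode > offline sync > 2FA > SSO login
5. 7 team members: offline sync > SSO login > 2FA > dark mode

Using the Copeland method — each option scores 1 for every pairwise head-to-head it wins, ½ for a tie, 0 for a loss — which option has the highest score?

2FA: beats offline sync; loses to SSO login and dark mode → score 1.
offline sync: beats SSO login; loses to 2FA and dark mode → score 1.
SSO login: beats 2FA; loses to offline sync and dark mode → score 1.
dark mode: beats 2FA, offline sync, and SSO login → score 3.
dark mode has the best pairwise record.

dark mode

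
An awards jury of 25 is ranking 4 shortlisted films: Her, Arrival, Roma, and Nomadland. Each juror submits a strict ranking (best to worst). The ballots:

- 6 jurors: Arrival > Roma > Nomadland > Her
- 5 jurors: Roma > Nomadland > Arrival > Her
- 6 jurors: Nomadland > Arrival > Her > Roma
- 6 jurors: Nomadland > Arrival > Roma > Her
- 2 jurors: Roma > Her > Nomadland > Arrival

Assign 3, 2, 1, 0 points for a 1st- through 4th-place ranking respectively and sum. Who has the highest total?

Nomadland

Her: 6·0 + 5·0 + 6·1 + 6·0 + 2·2 = 10
Arrival: 6·3 + 5·1 + 6·2 + 6·2 + 2·0 = 47
Roma: 6·2 + 5·3 + 6·0 + 6·1 + 2·3 = 39
Nomadland: 6·1 + 5·2 + 6·3 + 6·3 + 2·1 = 54
Nomadland has the highest Borda score (54).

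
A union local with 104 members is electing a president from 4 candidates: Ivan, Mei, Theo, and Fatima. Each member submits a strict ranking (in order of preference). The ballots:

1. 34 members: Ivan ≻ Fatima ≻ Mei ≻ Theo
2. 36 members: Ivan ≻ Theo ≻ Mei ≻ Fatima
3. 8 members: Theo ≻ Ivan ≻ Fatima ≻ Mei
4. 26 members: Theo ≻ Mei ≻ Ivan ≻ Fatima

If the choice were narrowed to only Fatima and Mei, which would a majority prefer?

Voters preferring Fatima to Mei: 42; preferring Mei to Fatima: 62.
Mei wins the head-to-head.

Mei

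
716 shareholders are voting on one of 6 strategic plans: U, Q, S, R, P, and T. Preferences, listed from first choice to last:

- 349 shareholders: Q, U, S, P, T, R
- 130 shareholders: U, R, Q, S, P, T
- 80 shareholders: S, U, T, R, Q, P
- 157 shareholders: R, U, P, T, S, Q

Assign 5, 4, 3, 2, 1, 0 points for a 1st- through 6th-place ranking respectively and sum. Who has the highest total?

U

U: 349·4 + 130·5 + 80·4 + 157·4 = 2994
Q: 349·5 + 130·3 + 80·1 + 157·0 = 2215
S: 349·3 + 130·2 + 80·5 + 157·1 = 1864
R: 349·0 + 130·4 + 80·2 + 157·5 = 1465
P: 349·2 + 130·1 + 80·0 + 157·3 = 1299
T: 349·1 + 130·0 + 80·3 + 157·2 = 903
U has the highest Borda score (2994).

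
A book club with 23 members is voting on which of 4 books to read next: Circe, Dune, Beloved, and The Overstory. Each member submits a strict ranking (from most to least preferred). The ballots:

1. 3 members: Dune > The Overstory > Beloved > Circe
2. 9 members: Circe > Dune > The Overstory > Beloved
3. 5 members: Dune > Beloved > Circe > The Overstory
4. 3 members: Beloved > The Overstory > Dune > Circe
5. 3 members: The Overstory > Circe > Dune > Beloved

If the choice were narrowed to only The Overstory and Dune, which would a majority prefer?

Voters preferring The Overstory to Dune: 6; preferring Dune to The Overstory: 17.
Dune wins the head-to-head.

Dune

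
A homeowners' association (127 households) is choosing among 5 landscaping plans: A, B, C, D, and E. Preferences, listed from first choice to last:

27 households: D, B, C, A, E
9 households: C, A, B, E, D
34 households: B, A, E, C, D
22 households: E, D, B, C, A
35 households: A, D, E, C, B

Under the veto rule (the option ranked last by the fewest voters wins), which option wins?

Last-place votes: A 22, B 35, C 0, D 43, E 27.
C is ranked last by the fewest voters, so C wins.

C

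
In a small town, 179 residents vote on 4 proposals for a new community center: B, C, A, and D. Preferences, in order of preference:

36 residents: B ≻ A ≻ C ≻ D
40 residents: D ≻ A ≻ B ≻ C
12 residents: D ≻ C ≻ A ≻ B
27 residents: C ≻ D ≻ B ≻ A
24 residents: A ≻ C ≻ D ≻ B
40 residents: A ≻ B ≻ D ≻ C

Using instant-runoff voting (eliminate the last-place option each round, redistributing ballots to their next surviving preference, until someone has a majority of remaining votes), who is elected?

A

Round 1: B 36, C 27, A 64, D 52. Eliminate C.
Round 2: B 36, A 64, D 79. Eliminate B.
Round 3: A 100, D 79. A has a majority.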